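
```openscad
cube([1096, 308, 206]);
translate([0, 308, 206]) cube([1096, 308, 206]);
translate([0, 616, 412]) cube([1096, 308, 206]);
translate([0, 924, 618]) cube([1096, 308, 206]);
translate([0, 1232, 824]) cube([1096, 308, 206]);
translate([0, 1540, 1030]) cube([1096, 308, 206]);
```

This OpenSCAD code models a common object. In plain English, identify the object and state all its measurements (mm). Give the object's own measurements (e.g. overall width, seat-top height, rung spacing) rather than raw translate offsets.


A straight staircase of 6 solid steps. Each step is 1096 mm wide (x), 308 mm deep (y, the going) and 206 mm tall (the rise). The first step rests on the floor; each subsequent step sits one going further in +y and one rise higher in +z, directly behind and above the previous step with no overlap.


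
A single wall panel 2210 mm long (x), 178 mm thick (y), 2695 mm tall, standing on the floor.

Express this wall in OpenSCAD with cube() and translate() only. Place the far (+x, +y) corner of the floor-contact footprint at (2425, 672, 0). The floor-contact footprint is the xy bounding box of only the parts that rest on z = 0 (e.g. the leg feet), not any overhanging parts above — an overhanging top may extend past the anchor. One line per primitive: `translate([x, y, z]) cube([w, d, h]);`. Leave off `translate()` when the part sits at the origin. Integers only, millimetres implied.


translate([215, 494, 0]) cube([2210, 178, 2695]);


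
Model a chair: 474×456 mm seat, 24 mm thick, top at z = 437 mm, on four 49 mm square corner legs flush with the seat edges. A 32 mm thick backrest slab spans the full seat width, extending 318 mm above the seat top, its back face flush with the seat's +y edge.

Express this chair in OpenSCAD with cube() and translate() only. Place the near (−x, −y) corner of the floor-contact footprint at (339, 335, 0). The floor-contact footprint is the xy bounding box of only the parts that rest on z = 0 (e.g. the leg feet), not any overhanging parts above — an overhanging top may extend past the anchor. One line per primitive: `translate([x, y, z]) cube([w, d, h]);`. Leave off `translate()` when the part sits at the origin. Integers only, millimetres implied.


// leg_h = 437 - 24 = 413
translate([339, 335, 413]) cube([474, 456, 24]);
translate([339, 335, 0]) cube([49, 49, 413]);
translate([764, 335, 0]) cube([49, 49, 413]);
translate([339, 742, 0]) cube([49, 49, 413]);
translate([764, 742, 0]) cube([49, 49, 413]);
translate([339, 759, 437]) cube([474, 32, 318]);


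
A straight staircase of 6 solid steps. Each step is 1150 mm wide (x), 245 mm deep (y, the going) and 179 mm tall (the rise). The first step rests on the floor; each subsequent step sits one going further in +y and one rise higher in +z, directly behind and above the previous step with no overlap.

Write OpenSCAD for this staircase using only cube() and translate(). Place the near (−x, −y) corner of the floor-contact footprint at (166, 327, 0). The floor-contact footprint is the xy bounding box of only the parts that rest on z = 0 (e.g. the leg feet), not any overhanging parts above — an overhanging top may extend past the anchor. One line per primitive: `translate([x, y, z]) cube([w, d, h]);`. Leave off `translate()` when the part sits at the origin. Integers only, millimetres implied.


translate([166, 327, 0]) cube([1150, 245, 179]);
translate([166, 572, 179]) cube([1150, 245, 179]);
translate([166, 817, 358]) cube([1150, 245, 179]);
translate([166, 1062, 537]) cube([1150, 245, 179]);
translate([166, 1307, 716]) cube([1150, 245, 179]);
translate([166, 1552, 895]) cube([1150, 245, 179]);


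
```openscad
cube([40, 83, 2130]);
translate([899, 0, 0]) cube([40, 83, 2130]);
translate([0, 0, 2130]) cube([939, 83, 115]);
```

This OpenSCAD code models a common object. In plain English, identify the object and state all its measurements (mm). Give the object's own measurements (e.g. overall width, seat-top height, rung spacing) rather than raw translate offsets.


A door frame. The clear opening is 859 mm wide and 2130 mm high. Two 40 mm wide jambs, 83 mm deep, stand either side of the opening from the floor to the top of the opening. A 115 mm thick head sits across the top of both jambs, spanning the full outside width of the frame.


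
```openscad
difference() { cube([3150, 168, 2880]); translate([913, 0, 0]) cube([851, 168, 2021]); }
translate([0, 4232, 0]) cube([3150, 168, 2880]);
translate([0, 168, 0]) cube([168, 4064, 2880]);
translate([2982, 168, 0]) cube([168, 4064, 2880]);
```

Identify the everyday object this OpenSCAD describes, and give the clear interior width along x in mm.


A single room. The interior width is 2814 mm.

Four walls enclosing a rectangle with a door in the front wall — a room. Outside width 3150 minus two 168 mm walls gives 2814 mm.


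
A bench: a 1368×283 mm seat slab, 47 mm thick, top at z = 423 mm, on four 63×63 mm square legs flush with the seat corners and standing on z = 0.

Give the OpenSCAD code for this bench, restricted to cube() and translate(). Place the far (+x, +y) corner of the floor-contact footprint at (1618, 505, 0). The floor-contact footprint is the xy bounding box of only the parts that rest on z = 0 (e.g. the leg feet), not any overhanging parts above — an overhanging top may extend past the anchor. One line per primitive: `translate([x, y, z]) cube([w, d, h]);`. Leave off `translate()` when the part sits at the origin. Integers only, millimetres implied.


translate([250, 222, 376]) cube([1368, 283, 47]);
translate([250, 222, 0]) cube([63, 63, 376]);
translate([250, 442, 0]) cube([63, 63, 376]);
translate([1555, 222, 0]) cube([63, 63, 376]);
translate([1555, 442, 0]) cube([63, 63, 376]);


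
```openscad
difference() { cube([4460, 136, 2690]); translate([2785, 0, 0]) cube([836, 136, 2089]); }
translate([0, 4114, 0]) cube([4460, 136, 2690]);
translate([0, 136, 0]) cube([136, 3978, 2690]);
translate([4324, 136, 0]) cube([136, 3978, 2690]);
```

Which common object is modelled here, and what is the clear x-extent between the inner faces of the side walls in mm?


A single room. The interior width is 4188 mm.

Four walls enclosing a rectangle with a door in the front wall — a room. Outside width 4460 minus two 136 mm walls gives 4188 mm.


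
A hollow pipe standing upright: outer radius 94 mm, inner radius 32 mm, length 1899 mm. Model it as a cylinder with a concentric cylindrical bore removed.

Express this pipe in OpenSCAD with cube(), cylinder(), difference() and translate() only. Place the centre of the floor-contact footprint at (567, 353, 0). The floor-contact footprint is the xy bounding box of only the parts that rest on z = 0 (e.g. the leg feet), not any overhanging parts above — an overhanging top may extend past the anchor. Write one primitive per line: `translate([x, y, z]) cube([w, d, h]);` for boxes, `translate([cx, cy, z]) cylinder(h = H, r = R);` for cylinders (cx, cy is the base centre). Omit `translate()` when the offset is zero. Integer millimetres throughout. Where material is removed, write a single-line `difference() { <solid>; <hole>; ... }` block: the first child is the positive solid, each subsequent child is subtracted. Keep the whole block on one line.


difference() { translate([567, 353, 0]) cylinder(h = 1899, r = 94); translate([567, 353, 0]) cylinder(h = 1899, r = 32); }


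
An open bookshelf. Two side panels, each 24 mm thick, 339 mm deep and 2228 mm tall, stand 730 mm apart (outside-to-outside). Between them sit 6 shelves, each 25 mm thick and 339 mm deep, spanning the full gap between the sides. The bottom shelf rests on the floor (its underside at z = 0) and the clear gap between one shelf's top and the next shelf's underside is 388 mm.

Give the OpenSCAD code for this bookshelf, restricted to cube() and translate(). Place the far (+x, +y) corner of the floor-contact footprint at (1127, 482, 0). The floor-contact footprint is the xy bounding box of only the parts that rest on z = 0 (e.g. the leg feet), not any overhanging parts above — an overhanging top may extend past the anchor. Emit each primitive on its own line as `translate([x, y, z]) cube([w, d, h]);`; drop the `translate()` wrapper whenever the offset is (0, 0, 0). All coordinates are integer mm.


translate([397, 143, 0]) cube([24, 339, 2228]);
translate([1103, 143, 0]) cube([24, 339, 2228]);
translate([421, 143, 0]) cube([682, 339, 25]);
translate([421, 143, 413]) cube([682, 339, 25]);
translate([421, 143, 826]) cube([682, 339, 25]);
translate([421, 143, 1239]) cube([682, 339, 25]);
translate([421, 143, 1652]) cube([682, 339, 25]);
translate([421, 143, 2065]) cube([682, 339, 25]);


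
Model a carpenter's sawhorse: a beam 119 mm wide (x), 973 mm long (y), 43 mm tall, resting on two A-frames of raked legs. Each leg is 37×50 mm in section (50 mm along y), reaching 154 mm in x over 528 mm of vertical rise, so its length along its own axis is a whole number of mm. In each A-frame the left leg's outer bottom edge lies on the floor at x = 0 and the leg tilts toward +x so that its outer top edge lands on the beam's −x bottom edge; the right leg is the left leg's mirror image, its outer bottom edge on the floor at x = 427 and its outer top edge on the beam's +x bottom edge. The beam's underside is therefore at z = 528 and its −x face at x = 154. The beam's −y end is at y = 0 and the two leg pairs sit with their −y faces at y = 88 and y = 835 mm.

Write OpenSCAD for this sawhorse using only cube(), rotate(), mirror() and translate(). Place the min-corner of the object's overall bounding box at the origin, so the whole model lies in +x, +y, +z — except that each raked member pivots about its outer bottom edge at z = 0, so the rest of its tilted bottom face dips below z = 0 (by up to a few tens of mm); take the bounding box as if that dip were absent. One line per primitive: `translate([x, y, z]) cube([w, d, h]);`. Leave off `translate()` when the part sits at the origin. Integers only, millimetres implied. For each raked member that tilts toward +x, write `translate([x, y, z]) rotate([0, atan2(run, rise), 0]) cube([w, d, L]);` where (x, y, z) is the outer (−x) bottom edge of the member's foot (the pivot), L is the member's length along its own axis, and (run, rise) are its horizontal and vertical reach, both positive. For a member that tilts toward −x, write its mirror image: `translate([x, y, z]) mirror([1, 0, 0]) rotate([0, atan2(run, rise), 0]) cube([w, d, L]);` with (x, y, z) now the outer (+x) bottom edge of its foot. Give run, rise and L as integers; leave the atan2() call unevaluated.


translate([154, 0, 528]) cube([119, 973, 43]);
translate([0, 88, 0]) rotate([0, atan2(154, 528), 0]) cube([37, 50, 550]);
translate([427, 88, 0]) mirror([1, 0, 0]) rotate([0, atan2(154, 528), 0]) cube([37, 50, 550]);
translate([0, 835, 0]) rotate([0, atan2(154, 528), 0]) cube([37, 50, 550]);
translate([427, 835, 0]) mirror([1, 0, 0]) rotate([0, atan2(154, 528), 0]) cube([37, 50, 550]);


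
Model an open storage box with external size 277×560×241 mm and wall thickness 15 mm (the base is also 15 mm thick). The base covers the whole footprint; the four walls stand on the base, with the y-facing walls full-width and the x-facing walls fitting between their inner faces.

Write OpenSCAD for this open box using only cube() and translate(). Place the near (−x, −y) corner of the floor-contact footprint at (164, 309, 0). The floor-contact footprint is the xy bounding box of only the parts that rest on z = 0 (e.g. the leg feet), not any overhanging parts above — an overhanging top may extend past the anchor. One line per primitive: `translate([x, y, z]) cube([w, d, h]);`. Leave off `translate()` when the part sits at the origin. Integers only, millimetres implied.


translate([164, 309, 0]) cube([277, 560, 15]);
translate([164, 309, 15]) cube([277, 15, 226]);
translate([164, 854, 15]) cube([277, 15, 226]);
translate([164, 324, 15]) cube([15, 530, 226]);
translate([426, 324, 15]) cube([15, 530, 226]);


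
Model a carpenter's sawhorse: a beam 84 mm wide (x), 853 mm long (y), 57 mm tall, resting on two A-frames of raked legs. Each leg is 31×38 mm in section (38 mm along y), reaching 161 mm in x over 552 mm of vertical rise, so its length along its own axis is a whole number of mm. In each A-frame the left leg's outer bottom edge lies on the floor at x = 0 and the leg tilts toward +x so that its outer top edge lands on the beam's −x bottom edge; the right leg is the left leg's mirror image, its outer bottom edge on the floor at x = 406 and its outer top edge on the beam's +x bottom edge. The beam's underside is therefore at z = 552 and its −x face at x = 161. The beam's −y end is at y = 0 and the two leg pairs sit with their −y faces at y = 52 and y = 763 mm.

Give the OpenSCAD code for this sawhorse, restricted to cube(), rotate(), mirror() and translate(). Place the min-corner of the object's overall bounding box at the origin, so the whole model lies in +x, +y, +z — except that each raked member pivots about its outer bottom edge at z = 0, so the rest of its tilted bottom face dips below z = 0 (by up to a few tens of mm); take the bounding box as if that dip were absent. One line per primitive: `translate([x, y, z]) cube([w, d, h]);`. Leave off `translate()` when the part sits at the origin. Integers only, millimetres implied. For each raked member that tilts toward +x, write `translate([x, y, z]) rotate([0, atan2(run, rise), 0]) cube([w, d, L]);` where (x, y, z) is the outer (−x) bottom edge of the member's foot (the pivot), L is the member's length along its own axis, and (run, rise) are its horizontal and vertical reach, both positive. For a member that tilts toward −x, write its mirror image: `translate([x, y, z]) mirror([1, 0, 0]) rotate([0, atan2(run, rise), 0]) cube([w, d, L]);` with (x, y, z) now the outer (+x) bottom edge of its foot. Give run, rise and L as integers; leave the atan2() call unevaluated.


translate([161, 0, 552]) cube([84, 853, 57]);
translate([0, 52, 0]) rotate([0, atan2(161, 552), 0]) cube([31, 38, 575]);
translate([406, 52, 0]) mirror([1, 0, 0]) rotate([0, atan2(161, 552), 0]) cube([31, 38, 575]);
translate([0, 763, 0]) rotate([0, atan2(161, 552), 0]) cube([31, 38, 575]);
translate([406, 763, 0]) mirror([1, 0, 0]) rotate([0, atan2(161, 552), 0]) cube([31, 38, 575]);


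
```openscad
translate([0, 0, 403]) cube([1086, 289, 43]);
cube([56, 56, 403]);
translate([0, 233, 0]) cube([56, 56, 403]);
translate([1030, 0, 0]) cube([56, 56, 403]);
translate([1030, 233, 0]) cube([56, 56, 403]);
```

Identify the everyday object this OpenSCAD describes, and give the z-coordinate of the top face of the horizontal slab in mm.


A bench. The seat-top height is 446 mm.

A long slab on four corner posts — a bench. The slab sits at z = 403 with thickness 43, so the top is 403 + 43 = 446 mm.


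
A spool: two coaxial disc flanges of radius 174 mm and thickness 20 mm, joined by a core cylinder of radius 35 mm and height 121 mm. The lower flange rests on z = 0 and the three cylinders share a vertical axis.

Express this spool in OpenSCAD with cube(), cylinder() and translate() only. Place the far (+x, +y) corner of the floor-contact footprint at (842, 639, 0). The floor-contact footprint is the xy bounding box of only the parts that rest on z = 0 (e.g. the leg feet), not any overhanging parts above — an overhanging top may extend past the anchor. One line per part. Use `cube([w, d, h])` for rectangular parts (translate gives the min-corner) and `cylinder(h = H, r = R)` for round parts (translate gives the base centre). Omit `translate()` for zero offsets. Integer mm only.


translate([668, 465, 0]) cylinder(h = 20, r = 174);
translate([668, 465, 20]) cylinder(h = 121, r = 35);
translate([668, 465, 141]) cylinder(h = 20, r = 174);


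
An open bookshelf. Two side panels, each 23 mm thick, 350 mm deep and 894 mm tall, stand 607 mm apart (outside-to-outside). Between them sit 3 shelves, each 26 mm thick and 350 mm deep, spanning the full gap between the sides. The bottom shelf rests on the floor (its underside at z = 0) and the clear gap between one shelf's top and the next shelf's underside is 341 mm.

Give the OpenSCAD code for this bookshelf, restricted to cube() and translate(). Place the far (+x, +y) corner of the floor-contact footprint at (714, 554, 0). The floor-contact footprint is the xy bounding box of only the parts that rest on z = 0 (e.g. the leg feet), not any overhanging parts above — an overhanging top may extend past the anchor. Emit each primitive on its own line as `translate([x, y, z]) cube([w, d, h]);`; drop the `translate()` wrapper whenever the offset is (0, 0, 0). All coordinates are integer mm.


translate([107, 204, 0]) cube([23, 350, 894]);
translate([691, 204, 0]) cube([23, 350, 894]);
translate([130, 204, 0]) cube([561, 350, 26]);
translate([130, 204, 367]) cube([561, 350, 26]);
translate([130, 204, 734]) cube([561, 350, 26]);


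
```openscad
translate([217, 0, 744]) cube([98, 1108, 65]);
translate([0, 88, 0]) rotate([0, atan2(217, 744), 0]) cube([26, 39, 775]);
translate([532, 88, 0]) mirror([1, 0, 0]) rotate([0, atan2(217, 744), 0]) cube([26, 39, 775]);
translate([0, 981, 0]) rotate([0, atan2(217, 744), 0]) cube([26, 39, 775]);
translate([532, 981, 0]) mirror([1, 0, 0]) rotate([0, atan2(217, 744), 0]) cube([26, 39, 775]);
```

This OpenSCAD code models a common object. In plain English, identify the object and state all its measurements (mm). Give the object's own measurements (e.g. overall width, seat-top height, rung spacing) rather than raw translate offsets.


A sawhorse. A 98×1108×65 mm beam (x, y, z) sits on two A-frame leg pairs. Each pair is two raked legs of 26×39 mm section (39 mm along y) splaying symmetrically in x. Each leg rises 744 mm vertically over 217 mm of horizontal reach and is 775 mm long along its own axis. Every leg's outer bottom edge rests on the floor and its outer top edge meets a bottom edge of the beam — the left legs (tilting toward +x) meet the beam's −x bottom edge, the right legs (their mirror images, tilting toward −x) meet its +x bottom edge — so the leg tops tuck under the beam, the beam's underside is 744 mm above the floor, and the feet are 532 mm apart outside-to-outside with the beam centred between them. The two leg pairs are set in 88 mm from either end of the beam.


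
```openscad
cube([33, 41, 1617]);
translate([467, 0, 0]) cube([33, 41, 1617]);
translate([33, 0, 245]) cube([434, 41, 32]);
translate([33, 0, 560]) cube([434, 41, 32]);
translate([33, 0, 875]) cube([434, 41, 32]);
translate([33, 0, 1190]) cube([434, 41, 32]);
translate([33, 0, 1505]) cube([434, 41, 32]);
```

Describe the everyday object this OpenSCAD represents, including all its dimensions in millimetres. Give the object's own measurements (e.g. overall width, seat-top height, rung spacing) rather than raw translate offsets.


A straight ladder. Two 33×41 mm vertical rails, 1617 mm tall, stand 500 mm apart (outside-to-outside) with their front faces coplanar on the −y side. 5 rungs, each 41 mm deep and 32 mm tall, span between the inner faces of the rails, front faces flush with the rails. The lowest rung's underside is at z = 245 mm and rungs are spaced 315 mm apart (underside to underside).


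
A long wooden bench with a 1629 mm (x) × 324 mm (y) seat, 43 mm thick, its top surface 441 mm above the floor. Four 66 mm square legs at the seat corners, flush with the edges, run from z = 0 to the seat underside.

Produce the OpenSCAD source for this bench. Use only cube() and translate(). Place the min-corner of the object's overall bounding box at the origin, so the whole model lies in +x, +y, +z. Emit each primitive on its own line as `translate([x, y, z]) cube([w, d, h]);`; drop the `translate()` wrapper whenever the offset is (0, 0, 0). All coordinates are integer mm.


translate([0, 0, 398]) cube([1629, 324, 43]);
cube([66, 66, 398]);
translate([0, 258, 0]) cube([66, 66, 398]);
translate([1563, 0, 0]) cube([66, 66, 398]);
translate([1563, 258, 0]) cube([66, 66, 398]);


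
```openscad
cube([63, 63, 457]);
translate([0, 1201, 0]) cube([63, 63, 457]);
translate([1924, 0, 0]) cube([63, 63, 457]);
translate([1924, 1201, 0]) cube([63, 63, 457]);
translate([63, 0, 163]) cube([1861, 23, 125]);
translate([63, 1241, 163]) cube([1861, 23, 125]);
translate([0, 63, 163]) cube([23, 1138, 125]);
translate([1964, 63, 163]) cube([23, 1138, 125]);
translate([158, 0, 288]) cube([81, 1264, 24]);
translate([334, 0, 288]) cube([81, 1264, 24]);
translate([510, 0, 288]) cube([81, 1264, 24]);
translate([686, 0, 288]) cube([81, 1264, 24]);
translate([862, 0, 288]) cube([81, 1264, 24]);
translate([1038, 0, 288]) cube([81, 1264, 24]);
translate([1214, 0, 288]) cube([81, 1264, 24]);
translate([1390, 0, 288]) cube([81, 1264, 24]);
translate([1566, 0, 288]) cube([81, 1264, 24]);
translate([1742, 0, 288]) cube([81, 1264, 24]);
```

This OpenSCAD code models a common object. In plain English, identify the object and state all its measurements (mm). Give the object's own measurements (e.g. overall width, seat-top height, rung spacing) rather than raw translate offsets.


A bed frame 1987 mm long (x) by 1264 mm wide (y). Four 63×63 mm corner posts, 457 mm tall, at the corners of the footprint. Four rails of 23 mm thickness and 125 mm height run between adjacent posts with their undersides at z = 163 mm, their outer faces flush with the outside of the frame (the two x-running rails run between the posts' inner faces; the two y-running rails run between the posts' inner faces). 10 slats, each 81 mm wide (x) and 24 mm thick, lie across the top of the two x-running rails, running the full 1264 mm width of the frame in y; along x they sit between the end posts with a 95 mm gap after the −x posts and between neighbouring slats, leaving 101 mm before the +x posts.


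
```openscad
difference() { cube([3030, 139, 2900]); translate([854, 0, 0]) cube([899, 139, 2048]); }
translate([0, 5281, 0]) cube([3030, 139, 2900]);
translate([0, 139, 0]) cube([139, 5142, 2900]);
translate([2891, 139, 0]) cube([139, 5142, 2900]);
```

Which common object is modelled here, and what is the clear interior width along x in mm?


A single room. The interior width is 2752 mm.

Four walls enclosing a rectangle with a door in the front wall — a room. Outside width 3030 minus two 139 mm walls gives 2752 mm.


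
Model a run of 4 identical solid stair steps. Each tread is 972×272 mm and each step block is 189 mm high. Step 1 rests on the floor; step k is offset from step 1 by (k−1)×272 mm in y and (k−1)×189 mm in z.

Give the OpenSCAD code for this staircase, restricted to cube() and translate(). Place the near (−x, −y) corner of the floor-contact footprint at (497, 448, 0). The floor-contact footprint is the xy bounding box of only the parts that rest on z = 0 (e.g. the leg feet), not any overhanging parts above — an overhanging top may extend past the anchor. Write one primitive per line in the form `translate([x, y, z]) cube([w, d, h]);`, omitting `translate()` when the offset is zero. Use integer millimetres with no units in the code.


translate([497, 448, 0]) cube([972, 272, 189]);
translate([497, 720, 189]) cube([972, 272, 189]);
translate([497, 992, 378]) cube([972, 272, 189]);
translate([497, 1264, 567]) cube([972, 272, 189]);


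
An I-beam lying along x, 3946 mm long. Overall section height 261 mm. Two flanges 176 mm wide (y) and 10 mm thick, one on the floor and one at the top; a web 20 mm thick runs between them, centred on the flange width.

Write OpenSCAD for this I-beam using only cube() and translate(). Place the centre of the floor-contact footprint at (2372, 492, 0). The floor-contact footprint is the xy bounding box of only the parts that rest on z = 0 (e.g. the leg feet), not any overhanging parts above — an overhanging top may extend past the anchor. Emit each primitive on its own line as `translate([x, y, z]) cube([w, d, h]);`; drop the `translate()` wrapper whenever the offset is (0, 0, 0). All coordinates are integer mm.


translate([399, 404, 0]) cube([3946, 176, 10]);
translate([399, 482, 10]) cube([3946, 20, 241]);
translate([399, 404, 251]) cube([3946, 176, 10]);


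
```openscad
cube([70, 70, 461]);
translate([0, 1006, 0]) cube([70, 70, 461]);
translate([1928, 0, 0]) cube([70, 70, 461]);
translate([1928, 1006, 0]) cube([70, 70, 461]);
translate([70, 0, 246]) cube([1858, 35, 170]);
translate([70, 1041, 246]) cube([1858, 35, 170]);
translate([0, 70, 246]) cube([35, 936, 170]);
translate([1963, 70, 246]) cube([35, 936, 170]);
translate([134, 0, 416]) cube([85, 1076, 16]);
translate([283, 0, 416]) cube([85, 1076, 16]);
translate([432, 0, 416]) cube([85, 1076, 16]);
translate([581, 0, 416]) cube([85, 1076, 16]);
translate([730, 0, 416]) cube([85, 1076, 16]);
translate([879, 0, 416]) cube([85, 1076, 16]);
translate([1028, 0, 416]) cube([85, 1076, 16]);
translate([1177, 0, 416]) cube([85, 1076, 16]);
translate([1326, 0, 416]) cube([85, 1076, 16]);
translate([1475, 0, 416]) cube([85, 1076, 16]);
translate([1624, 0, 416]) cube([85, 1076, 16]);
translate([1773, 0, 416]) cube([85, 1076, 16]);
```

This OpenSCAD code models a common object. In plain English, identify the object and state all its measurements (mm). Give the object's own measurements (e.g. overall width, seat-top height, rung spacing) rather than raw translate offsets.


A bed frame 1998 mm long (x) by 1076 mm wide (y). Four 70×70 mm corner posts, 461 mm tall, at the corners of the footprint. Four rails of 35 mm thickness and 170 mm height run between adjacent posts with their undersides at z = 246 mm, their outer faces flush with the outside of the frame (the two x-running rails run between the posts' inner faces; the two y-running rails run between the posts' inner faces). 12 slats, each 85 mm wide (x) and 16 mm thick, lie across the top of the two x-running rails, running the full 1076 mm width of the frame in y; along x they sit between the end posts with a 64 mm gap after the −x posts and between neighbouring slats, leaving 70 mm before the +x posts.


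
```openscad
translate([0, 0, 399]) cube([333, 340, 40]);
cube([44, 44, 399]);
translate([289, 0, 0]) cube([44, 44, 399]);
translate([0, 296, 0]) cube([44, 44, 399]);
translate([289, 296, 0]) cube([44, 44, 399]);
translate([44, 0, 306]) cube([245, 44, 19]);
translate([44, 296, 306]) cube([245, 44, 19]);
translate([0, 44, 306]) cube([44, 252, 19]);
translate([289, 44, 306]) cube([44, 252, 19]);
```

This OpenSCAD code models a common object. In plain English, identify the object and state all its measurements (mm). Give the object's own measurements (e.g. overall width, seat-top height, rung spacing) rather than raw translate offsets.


A simple wooden stool: a rectangular seat 333 mm (x) by 340 mm (y), 40 mm thick, top face at z = 439 mm, on four square legs, each 44×44 mm in cross-section. The legs rest on z = 0, each flush with a corner of the seat. Four stretchers, 44 mm wide and 19 mm tall, connect adjacent legs with their undersides at z = 306 mm, each running between the inner faces of the legs it joins and aligned with the legs' outer faces on the other axis.


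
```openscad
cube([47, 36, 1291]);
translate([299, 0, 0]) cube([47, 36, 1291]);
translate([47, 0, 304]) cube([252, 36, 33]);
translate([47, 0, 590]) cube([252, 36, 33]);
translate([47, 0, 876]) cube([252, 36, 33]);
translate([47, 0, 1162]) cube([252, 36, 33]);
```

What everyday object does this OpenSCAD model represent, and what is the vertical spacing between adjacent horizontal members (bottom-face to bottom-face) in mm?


A ladder. The rung spacing is 286 mm.

Two tall 47×36 posts with 4 short bars between them — a ladder. Adjacent rungs sit at z = 304 and z = 590, so the spacing is 590 − 304 = 286 mm.


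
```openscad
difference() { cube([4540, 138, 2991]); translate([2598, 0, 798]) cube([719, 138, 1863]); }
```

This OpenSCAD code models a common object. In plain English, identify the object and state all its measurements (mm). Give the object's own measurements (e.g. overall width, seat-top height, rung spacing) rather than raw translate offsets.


A wall 4540 mm long (x), 138 mm thick (y), 2991 mm tall, with a rectangular window opening cut through it. The opening is 719 mm wide and 1863 mm tall; its sill is at z = 798 mm and its near (−x) edge is 2598 mm from the wall's −x end. The opening passes through the full wall thickness.


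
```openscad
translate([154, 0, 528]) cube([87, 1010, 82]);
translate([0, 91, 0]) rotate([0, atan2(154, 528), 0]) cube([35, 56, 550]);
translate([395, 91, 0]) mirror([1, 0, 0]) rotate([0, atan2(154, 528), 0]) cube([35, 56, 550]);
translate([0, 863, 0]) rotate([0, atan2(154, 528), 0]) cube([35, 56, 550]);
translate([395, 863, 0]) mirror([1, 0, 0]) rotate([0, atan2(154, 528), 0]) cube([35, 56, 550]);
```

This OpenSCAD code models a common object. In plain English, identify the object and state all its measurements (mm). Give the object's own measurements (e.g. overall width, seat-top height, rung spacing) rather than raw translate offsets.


A sawhorse. A 87×1010×82 mm beam (x, y, z) sits on two A-frame leg pairs. Each pair is two raked legs of 35×56 mm section (56 mm along y) splaying symmetrically in x. Each leg rises 528 mm vertically over 154 mm of horizontal reach and is 550 mm long along its own axis. Every leg's outer bottom edge rests on the floor and its outer top edge meets a bottom edge of the beam — the left legs (tilting toward +x) meet the beam's −x bottom edge, the right legs (their mirror images, tilting toward −x) meet its +x bottom edge — so the leg tops tuck under the beam, the beam's underside is 528 mm above the floor, and the feet are 395 mm apart outside-to-outside with the beam centred between them. The two leg pairs are set in 91 mm from either end of the beam.


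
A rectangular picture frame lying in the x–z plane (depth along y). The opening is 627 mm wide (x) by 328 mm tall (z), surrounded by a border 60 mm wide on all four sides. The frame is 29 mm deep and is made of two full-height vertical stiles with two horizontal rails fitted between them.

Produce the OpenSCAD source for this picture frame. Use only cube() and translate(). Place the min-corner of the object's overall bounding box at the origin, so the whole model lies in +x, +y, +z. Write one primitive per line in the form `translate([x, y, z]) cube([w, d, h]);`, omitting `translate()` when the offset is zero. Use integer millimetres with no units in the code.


cube([60, 29, 448]);
translate([687, 0, 0]) cube([60, 29, 448]);
translate([60, 0, 0]) cube([627, 29, 60]);
translate([60, 0, 388]) cube([627, 29, 60]);


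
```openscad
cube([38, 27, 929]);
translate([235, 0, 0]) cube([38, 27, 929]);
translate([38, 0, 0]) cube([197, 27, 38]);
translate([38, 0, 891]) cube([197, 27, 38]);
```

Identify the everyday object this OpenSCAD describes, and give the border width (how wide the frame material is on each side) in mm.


A picture frame. The border width is 38 mm.

Four thin pieces enclosing a rectangular opening — a picture frame. The two full-height stiles are 929 mm tall; the top rail sits at z = 891 and is 38 mm tall, so the border above the opening is 929 − 891 = 38 mm, matching the stile x-width.


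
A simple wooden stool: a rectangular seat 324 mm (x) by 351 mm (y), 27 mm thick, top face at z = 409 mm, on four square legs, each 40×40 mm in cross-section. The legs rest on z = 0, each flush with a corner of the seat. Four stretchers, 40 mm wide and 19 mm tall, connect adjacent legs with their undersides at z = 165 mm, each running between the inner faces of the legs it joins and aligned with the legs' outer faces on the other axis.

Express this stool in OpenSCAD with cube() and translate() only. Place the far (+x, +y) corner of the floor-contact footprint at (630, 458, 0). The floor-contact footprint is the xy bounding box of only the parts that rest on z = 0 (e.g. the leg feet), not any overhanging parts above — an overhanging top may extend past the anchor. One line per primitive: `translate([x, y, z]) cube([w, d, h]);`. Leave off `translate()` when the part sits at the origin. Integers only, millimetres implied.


translate([306, 107, 382]) cube([324, 351, 27]);
translate([306, 107, 0]) cube([40, 40, 382]);
translate([590, 107, 0]) cube([40, 40, 382]);
translate([306, 418, 0]) cube([40, 40, 382]);
translate([590, 418, 0]) cube([40, 40, 382]);
translate([346, 107, 165]) cube([244, 40, 19]);
translate([346, 418, 165]) cube([244, 40, 19]);
translate([306, 147, 165]) cube([40, 271, 19]);
translate([590, 147, 165]) cube([40, 271, 19]);


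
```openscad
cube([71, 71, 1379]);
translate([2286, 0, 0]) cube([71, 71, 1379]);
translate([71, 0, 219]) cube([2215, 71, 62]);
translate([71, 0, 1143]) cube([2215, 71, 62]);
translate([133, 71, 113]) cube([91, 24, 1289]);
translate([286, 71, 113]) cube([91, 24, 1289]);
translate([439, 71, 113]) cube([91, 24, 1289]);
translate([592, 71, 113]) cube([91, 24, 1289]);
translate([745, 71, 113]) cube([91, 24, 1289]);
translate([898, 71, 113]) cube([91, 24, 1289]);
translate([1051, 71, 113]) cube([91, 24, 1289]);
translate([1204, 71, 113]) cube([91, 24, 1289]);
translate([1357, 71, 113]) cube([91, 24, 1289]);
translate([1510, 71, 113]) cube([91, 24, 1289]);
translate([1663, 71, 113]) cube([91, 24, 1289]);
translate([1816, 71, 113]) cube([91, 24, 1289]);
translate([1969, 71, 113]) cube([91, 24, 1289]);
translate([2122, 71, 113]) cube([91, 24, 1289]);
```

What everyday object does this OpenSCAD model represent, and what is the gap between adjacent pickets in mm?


A fence section. The picket gap is 62 mm.

Two posts, two rails, 14 pickets — a fence section. Span 2215 mm holds 14 pickets of 91 mm with 15 equal gaps: ⌊(2215 − 14·91) / 15⌋ = 62 mm.


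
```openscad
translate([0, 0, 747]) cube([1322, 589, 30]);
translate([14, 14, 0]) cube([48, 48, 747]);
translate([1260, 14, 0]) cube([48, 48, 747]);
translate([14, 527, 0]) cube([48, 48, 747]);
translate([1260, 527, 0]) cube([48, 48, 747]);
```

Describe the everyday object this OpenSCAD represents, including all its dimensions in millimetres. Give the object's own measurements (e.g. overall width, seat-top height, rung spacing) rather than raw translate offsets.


A table: top 1322 mm (x) × 589 mm (y), 30 mm thick, upper face at z = 777 mm, on four 48×48 mm square legs, each inset 14 mm from the nearest pair of top edges from z = 0 to the bottom of the top.


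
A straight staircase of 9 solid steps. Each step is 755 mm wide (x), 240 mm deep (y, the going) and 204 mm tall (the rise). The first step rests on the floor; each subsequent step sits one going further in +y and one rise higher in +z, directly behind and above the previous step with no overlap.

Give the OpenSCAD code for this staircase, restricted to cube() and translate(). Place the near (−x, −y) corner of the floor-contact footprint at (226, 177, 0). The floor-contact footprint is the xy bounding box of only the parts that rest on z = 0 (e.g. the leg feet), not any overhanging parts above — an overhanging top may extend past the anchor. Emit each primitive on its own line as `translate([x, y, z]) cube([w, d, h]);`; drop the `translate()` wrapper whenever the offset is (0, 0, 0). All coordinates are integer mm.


translate([226, 177, 0]) cube([755, 240, 204]);
translate([226, 417, 204]) cube([755, 240, 204]);
translate([226, 657, 408]) cube([755, 240, 204]);
translate([226, 897, 612]) cube([755, 240, 204]);
translate([226, 1137, 816]) cube([755, 240, 204]);
translate([226, 1377, 1020]) cube([755, 240, 204]);
translate([226, 1617, 1224]) cube([755, 240, 204]);
translate([226, 1857, 1428]) cube([755, 240, 204]);
translate([226, 2097, 1632]) cube([755, 240, 204]);


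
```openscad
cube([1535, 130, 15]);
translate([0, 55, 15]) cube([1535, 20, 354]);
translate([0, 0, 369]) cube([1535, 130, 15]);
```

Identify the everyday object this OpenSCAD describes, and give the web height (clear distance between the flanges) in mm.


An I-beam. The web height is 354 mm.

Two wide flanges with a thin centred web — an I-beam. Overall 384 mm minus two 15 mm flanges gives a web of 384 − 2·15 = 354 mm.


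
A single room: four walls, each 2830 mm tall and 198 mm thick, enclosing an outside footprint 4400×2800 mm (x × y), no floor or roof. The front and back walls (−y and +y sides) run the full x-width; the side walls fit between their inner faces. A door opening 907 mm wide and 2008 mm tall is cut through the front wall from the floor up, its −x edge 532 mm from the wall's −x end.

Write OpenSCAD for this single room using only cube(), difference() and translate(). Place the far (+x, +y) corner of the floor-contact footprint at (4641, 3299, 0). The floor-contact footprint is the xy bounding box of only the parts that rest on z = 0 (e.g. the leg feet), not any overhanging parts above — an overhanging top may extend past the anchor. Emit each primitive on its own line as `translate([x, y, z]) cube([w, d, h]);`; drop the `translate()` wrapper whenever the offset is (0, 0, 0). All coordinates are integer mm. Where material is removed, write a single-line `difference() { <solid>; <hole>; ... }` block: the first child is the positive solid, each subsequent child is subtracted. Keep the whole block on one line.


difference() { translate([241, 499, 0]) cube([4400, 198, 2830]); translate([773, 499, 0]) cube([907, 198, 2008]); }
translate([241, 3101, 0]) cube([4400, 198, 2830]);
translate([241, 697, 0]) cube([198, 2404, 2830]);
translate([4443, 697, 0]) cube([198, 2404, 2830]);


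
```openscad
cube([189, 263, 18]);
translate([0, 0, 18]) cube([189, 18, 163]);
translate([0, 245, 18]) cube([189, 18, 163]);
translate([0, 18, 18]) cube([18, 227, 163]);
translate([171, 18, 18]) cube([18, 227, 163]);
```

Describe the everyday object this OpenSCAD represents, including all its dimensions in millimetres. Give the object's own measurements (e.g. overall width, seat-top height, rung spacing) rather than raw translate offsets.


An open-topped rectangular box: outside dimensions 189×263×181 mm, with a uniform wall and base thickness of 18 mm. The base is a full 189×263 slab on the floor; four walls sit on top of the base. The front and back walls (the −y and +y sides) span the full width; the two side walls fit between them.


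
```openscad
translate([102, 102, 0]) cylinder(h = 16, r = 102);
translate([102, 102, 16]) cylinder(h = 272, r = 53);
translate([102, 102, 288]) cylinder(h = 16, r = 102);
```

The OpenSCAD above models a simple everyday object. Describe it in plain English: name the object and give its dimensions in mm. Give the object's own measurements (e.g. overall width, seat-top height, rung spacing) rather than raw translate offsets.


A spool: two coaxial disc flanges of radius 102 mm and thickness 16 mm, joined by a core cylinder of radius 53 mm and height 272 mm. The lower flange rests on z = 0 and the three cylinders share a vertical axis.


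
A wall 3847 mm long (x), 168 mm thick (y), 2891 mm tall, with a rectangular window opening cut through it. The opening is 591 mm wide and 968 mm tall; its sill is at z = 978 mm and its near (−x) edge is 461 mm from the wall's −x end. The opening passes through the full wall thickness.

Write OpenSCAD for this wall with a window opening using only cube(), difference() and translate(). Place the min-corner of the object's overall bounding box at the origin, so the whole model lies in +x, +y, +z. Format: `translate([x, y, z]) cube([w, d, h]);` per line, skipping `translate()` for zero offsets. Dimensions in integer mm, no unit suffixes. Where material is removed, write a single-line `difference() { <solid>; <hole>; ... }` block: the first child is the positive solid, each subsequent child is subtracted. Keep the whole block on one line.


difference() { cube([3847, 168, 2891]); translate([461, 0, 978]) cube([591, 168, 968]); }


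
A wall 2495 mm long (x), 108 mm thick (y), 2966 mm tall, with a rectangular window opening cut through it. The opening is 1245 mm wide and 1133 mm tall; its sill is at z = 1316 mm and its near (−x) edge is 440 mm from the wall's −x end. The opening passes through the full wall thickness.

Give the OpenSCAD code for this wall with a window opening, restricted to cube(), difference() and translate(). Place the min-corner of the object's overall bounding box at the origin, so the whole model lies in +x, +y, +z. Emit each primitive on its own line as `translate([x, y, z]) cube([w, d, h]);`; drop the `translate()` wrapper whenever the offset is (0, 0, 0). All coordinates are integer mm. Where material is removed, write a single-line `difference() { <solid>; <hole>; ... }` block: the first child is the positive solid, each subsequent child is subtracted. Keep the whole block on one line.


difference() { cube([2495, 108, 2966]); translate([440, 0, 1316]) cube([1245, 108, 1133]); }
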